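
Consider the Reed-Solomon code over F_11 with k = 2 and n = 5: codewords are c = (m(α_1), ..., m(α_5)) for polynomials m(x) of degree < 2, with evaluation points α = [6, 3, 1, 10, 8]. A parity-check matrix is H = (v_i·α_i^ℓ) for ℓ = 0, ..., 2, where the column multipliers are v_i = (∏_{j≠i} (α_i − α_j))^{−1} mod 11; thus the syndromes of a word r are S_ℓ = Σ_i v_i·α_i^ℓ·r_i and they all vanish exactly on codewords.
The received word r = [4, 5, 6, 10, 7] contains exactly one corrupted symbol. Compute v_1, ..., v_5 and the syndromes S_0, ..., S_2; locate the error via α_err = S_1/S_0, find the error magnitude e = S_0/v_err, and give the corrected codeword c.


S = (5, 5, 5), error at position 3, error magnitude e = 4, c = [4, 5, 2, 10, 7].

Step 1: column multipliers v_i = (∏_{j≠i}(α_i − α_j))^{−1} mod 11.
  i = 1 (α = 6): (6−3)(6−1)(6−10)(6−8) = 3·5·(−4)·(−2) = 120 ≡ 10, so v_1 = 10^{−1} = 10 (mod 11).
  i = 2 (α = 3): (3−6)(3−1)(3−10)(3−8) = (−3)·2·(−7)·(−5) = −210 ≡ 10, so v_2 = 10^{−1} = 10 (mod 11).
  i = 3 (α = 1): (1−6)(1−3)(1−10)(1−8) = (−5)·(−2)·(−9)·(−7) = 630 ≡ 3, so v_3 = 3^{−1} = 4 (mod 11).
  i = 4 (α = 10): (10−6)(10−3)(10−1)(10−8) = 4·7·9·2 = 504 ≡ 9, so v_4 = 9^{−1} = 5 (mod 11).
  i = 5 (α = 8): (8−6)(8−3)(8−1)(8−10) = 2·5·7·(−2) = −140 ≡ 3, so v_5 = 3^{−1} = 4 (mod 11).
  v = [10, 10, 4, 5, 4].
Step 2: syndromes of r = [4, 5, 6, 10, 7] (all sums mod 11).
  S_0 = Σ v_i r_i = 10·4 + 10·5 + 4·6 + 5·10 + 4·7 = 192 ≡ 5.
  S_1 = Σ v_i α_i r_i = 10·6·4 + 10·3·5 + 4·1·6 + 5·10·10 + 4·8·7 = 1138 ≡ 5.
  α_i^2 mod 11 = [3, 9, 1, 1, 9].
  S_2 = Σ v_i α_i^2 r_i = 10·3·4 + 10·9·5 + 4·1·6 + 5·1·10 + 4·9·7 = 896 ≡ 5.
  S = (5, 5, 5) ≠ 0, so r is not a codeword (an error is present).
Step 3: locate the error. For a single error e at position i, S_ℓ = v_i·e·α_i^ℓ, so α_err = S_1/S_0.
  S_0^{−1} = 5^{−1} = 9 (mod 11), so α_err = 5·9 = 45 ≡ 1 = α_3. Error position i = 3.
  Consistency check: S_2/S_1 = 5·9 = 45 ≡ 1 = α_err ✓ (single-error assumption holds).
Step 4: error magnitude e = S_0/v_3 = S_0·∏_{j≠3}(α_3 − α_j) = 5·3 = 15 ≡ 4 (mod 11).
Step 5: correct position 3: c_3 = r_3 − e = 6 − 4 ≡ 2 (mod 11). Hence c = [4, 5, 2, 10, 7].
  Check: interpolating c through the α_i gives m(x) = 6 + 7·x (degree < 2) with m(α_i) = c_i for every i, so c is indeed a codeword.


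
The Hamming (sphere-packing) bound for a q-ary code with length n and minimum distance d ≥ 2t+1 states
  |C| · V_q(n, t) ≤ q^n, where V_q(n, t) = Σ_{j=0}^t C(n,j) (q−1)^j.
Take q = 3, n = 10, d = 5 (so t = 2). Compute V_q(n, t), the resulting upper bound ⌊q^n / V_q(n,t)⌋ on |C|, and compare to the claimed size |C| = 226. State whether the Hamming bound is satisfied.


V_q(n, t) = 201, q^n = 59049, Hamming bound = 293, |C| = 226 ≤ bound (satisfied).

Step 1: Compute V_q(n, t) = Σ_{j=0}^2 C(n, j) (q−1)^j.
  j = 0: C(10,0)·(2)^0 = 1·1 = 1.
  j = 1: C(10,1)·(2)^1 = 10·2 = 20.
  j = 2: C(10,2)·(2)^2 = 45·4 = 180.
  V_q(n, t) = 1 + 20 + 180 = 201.
Step 2: q^n = 3^10 = 59049.
Step 3: Hamming bound ⌊q^n / V_q(n,t)⌋ = ⌊59049/201⌋ = 293.
Step 4: Compare |C| = 226 to 293: satisfied.
The claimed |C| lies below the Hamming bound.


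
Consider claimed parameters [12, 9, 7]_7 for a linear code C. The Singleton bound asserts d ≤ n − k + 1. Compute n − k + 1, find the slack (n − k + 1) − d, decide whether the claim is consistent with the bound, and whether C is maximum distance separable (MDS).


Singleton RHS = n − k + 1 = 4, slack = -3, bound violated (no such code; not MDS).

Singleton bound: d ≤ n − k + 1.
Here n = 12, k = 9, so n − k + 1 = 4.
Given d = 7, check d ≤ 4: NO.
Slack = (n − k + 1) − d = -3.
The slack is negative: d = 7 exceeds n − k + 1 = 4 by 3, so the Singleton bound is violated and no linear [12, 9, 7]_7 code can exist. In particular it is not MDS (MDS requires d = n − k + 1 exactly).
Description: the claimed parameters are [12, 9, 7]_7; such a code would be impossible (violates the Singleton bound).


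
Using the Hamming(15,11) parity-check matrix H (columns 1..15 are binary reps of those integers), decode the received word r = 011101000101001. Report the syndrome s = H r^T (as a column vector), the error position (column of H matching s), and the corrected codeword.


s = (1, 0, 1, 0)^T, error position = 10, corrected codeword c = 011101000001001

Compute s = H r^T mod 2 one row at a time:
  s_1 = 0 + 0 + 1 + 0 + 1 + 0 + 0 + 1 = 3 ≡ 1 (mod 2).
  s_2 = 1 + 0 + 1 + 0 + 1 + 0 + 0 + 1 = 4 ≡ 0 (mod 2).
  s_3 = 1 + 1 + 1 + 0 + 1 + 0 + 0 + 1 = 5 ≡ 1 (mod 2).
  s_4 = 0 + 1 + 0 + 0 + 0 + 0 + 0 + 1 = 2 ≡ 0 (mod 2).
s = (1, 0, 1, 0)^T — this equals column 10 of H (binary 1010), so error is at position 10.
Correct: flip bit 10 of r = 011101000101001 to get c = 011101000001001.


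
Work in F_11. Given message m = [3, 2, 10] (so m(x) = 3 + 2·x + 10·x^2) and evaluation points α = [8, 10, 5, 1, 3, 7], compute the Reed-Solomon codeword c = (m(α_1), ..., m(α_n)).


c = [10, 0, 10, 4, 0, 1]

Message polynomial: m(x) = 3 + 2·x + 10·x^2 (mod 11).
For each evaluation point α_i, compute m(α_i) mod 11:
  α_1 = 8: Horner steps 10 → 5 → 10, so m(8) = 10.
  α_2 = 10: Horner steps 10 → 3 → 0, so m(10) = 0.
  α_3 = 5: Horner steps 10 → 8 → 10, so m(5) = 10.
  α_4 = 1: Horner steps 10 → 1 → 4, so m(1) = 4.
  α_5 = 3: Horner steps 10 → 10 → 0, so m(3) = 0.
  α_6 = 7: Horner steps 10 → 6 → 1, so m(7) = 1.
Codeword c = [10, 0, 10, 4, 0, 1] ∈ F_11^6.


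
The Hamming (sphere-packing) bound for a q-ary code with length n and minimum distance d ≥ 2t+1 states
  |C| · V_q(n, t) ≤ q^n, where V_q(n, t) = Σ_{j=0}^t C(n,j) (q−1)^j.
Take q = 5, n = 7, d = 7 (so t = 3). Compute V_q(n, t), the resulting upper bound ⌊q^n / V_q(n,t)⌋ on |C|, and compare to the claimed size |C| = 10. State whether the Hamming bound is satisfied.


V_q(n, t) = 2605, q^n = 78125, Hamming bound = 29, |C| = 10 ≤ bound (satisfied).

Step 1: Compute V_q(n, t) = Σ_{j=0}^3 C(n, j) (q−1)^j.
  j = 0: C(7,0)·(4)^0 = 1·1 = 1.
  j = 1: C(7,1)·(4)^1 = 7·4 = 28.
  j = 2: C(7,2)·(4)^2 = 21·16 = 336.
  j = 3: C(7,3)·(4)^3 = 35·64 = 2240.
  V_q(n, t) = 1 + 28 + 336 + 2240 = 2605.
Step 2: q^n = 5^7 = 78125.
Step 3: Hamming bound ⌊q^n / V_q(n,t)⌋ = ⌊78125/2605⌋ = 29.
Step 4: Compare |C| = 10 to 29: satisfied.
The claimed |C| lies below the Hamming bound.


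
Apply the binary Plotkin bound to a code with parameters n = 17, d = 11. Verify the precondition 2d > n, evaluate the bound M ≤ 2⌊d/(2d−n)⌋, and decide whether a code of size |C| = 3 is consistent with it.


Plotkin bound M ≤ 4; given |C| = 3 ≤ bound (satisfied).

Check applicability: 2d = 22, n = 17.
2d − n = 5 > 0, so Plotkin applies.
Compute d/(2d−n) = 11/5 ≈ 2.2000.
⌊d/(2d−n)⌋ = 2.
Plotkin bound: M ≤ 2·2 = 4.
Given |C| = 3, check: satisfied.
This |C| is below the Plotkin bound.


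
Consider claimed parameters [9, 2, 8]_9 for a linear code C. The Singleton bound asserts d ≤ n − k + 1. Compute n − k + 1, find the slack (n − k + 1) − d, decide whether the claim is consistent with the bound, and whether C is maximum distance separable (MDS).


Singleton RHS = n − k + 1 = 8, slack = 0, bound satisfied, MDS.

Singleton bound: d ≤ n − k + 1.
Here n = 9, k = 2, so n − k + 1 = 8.
Given d = 8, check d ≤ 8: YES.
Slack = (n − k + 1) − d = 0.
The code is MDS (slack = 0).
Description: the claimed parameters are [9, 2, 8]_9; such a code would be MDS (meets Singleton bound).


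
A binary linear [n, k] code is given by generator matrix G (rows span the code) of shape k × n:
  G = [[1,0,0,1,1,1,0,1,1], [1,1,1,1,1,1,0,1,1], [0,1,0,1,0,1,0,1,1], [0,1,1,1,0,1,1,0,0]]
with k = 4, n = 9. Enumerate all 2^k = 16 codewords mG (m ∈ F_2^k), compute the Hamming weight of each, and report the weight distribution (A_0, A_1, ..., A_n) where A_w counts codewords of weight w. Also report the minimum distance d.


Weight distribution: A_0 = 1, A_2 = 1, A_3 = 3, A_4 = 2, A_5 = 4, A_6 = 3, A_7 = 1, A_8 = 1. Minimum distance d = 2.

Enumerate all 2^4 = 16 messages m ∈ F_2^4.
For each, compute codeword c = mG in F_2^9, then tally its weight.
  m = 0000 → c = 000000000, weight = 0.
  m = 1000 → c = 100111011, weight = 6.
  m = 0100 → c = 111111011, weight = 8.
  m = 1100 → c = 011000000, weight = 2.
  m = 0010 → c = 010101011, weight = 5.
  m = 1010 → c = 110010000, weight = 3.
  m = 0110 → c = 101010000, weight = 3.
  m = 1110 → c = 001101011, weight = 5.
  m = 0001 → c = 011101100, weight = 5.
  m = 1001 → c = 111010111, weight = 7.
  m = 0101 → c = 100010111, weight = 5.
  m = 1101 → c = 000101100, weight = 3.
  m = 0011 → c = 001000111, weight = 4.
  m = 1011 → c = 101111100, weight = 6.
  m = 0111 → c = 110111100, weight = 6.
  m = 1111 → c = 010000111, weight = 4.
Tally weights:
  weight 0: 1 codewords.
  weight 2: 1 codewords.
  weight 3: 3 codewords.
  weight 4: 2 codewords.
  weight 5: 4 codewords.
  weight 6: 3 codewords.
  weight 7: 1 codewords.
  weight 8: 1 codewords.
Minimum distance d = smallest w > 0 with A_w > 0 = 2.
Sanity: Σ A_w = 16 = 2^4 = 16 ✓.


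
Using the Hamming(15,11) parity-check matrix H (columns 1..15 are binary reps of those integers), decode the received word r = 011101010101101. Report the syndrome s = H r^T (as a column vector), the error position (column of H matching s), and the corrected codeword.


s = (1, 1, 1, 1)^T, error position = 15, corrected codeword c = 011101010101100

Compute s = H r^T mod 2 one row at a time:
  s_1 = 1 + 0 + 1 + 0 + 1 + 1 + 0 + 1 = 5 ≡ 1 (mod 2).
  s_2 = 1 + 0 + 1 + 0 + 1 + 1 + 0 + 1 = 5 ≡ 1 (mod 2).
  s_3 = 1 + 1 + 1 + 0 + 1 + 0 + 0 + 1 = 5 ≡ 1 (mod 2).
  s_4 = 0 + 1 + 0 + 0 + 0 + 0 + 1 + 1 = 3 ≡ 1 (mod 2).
s = (1, 1, 1, 1)^T — this equals column 15 of H (binary 1111), so error is at position 15.
Correct: flip bit 15 of r = 011101010101101 to get c = 011101010101100.


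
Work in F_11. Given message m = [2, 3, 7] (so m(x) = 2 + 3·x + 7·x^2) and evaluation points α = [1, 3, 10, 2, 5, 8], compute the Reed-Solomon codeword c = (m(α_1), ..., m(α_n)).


c = [1, 8, 6, 3, 5, 1]

Message polynomial: m(x) = 2 + 3·x + 7·x^2 (mod 11).
For each evaluation point α_i, compute m(α_i) mod 11:
  α_1 = 1: Horner steps 7 → 10 → 1, so m(1) = 1.
  α_2 = 3: Horner steps 7 → 2 → 8, so m(3) = 8.
  α_3 = 10: Horner steps 7 → 7 → 6, so m(10) = 6.
  α_4 = 2: Horner steps 7 → 6 → 3, so m(2) = 3.
  α_5 = 5: Horner steps 7 → 5 → 5, so m(5) = 5.
  α_6 = 8: Horner steps 7 → 4 → 1, so m(8) = 1.
Codeword c = [1, 8, 6, 3, 5, 1] ∈ F_11^6.


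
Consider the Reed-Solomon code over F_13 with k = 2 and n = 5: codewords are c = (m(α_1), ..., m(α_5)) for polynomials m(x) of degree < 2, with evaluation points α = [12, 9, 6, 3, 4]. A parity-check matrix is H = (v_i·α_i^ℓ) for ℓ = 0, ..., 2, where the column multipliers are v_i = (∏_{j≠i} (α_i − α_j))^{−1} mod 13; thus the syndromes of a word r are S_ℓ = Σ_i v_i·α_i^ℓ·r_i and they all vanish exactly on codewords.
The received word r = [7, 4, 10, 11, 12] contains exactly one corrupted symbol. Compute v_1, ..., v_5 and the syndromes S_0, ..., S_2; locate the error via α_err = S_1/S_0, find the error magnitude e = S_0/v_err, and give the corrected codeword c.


S = (12, 7, 3), error at position 3, error magnitude e = 9, c = [7, 4, 1, 11, 12].

Step 1: column multipliers v_i = (∏_{j≠i}(α_i − α_j))^{−1} mod 13.
  i = 1 (α = 12): (12−9)(12−6)(12−3)(12−4) = 3·6·9·8 = 1296 ≡ 9, so v_1 = 9^{−1} = 3 (mod 13).
  i = 2 (α = 9): (9−12)(9−6)(9−3)(9−4) = (−3)·3·6·5 = −270 ≡ 3, so v_2 = 3^{−1} = 9 (mod 13).
  i = 3 (α = 6): (6−12)(6−9)(6−3)(6−4) = (−6)·(−3)·3·2 = 108 ≡ 4, so v_3 = 4^{−1} = 10 (mod 13).
  i = 4 (α = 3): (3−12)(3−9)(3−6)(3−4) = (−9)·(−6)·(−3)·(−1) = 162 ≡ 6, so v_4 = 6^{−1} = 11 (mod 13).
  i = 5 (α = 4): (4−12)(4−9)(4−6)(4−3) = (−8)·(−5)·(−2)·1 = −80 ≡ 11, so v_5 = 11^{−1} = 6 (mod 13).
  v = [3, 9, 10, 11, 6].
Step 2: syndromes of r = [7, 4, 10, 11, 12] (all sums mod 13).
  S_0 = Σ v_i r_i = 3·7 + 9·4 + 10·10 + 11·11 + 6·12 = 350 ≡ 12.
  S_1 = Σ v_i α_i r_i = 3·12·7 + 9·9·4 + 10·6·10 + 11·3·11 + 6·4·12 = 1827 ≡ 7.
  α_i^2 mod 13 = [1, 3, 10, 9, 3].
  S_2 = Σ v_i α_i^2 r_i = 3·1·7 + 9·3·4 + 10·10·10 + 11·9·11 + 6·3·12 = 2434 ≡ 3.
  S = (12, 7, 3) ≠ 0, so r is not a codeword (an error is present).
Step 3: locate the error. For a single error e at position i, S_ℓ = v_i·e·α_i^ℓ, so α_err = S_1/S_0.
  S_0^{−1} = 12^{−1} = 12 (mod 13), so α_err = 7·12 = 84 ≡ 6 = α_3. Error position i = 3.
  Consistency check: S_2/S_1 = 3·2 = 6 ≡ 6 = α_err ✓ (single-error assumption holds).
Step 4: error magnitude e = S_0/v_3 = S_0·∏_{j≠3}(α_3 − α_j) = 12·4 = 48 ≡ 9 (mod 13).
Step 5: correct position 3: c_3 = r_3 − e = 10 − 9 ≡ 1 (mod 13). Hence c = [7, 4, 1, 11, 12].
  Check: interpolating c through the α_i gives m(x) = 8 + 1·x (degree < 2) with m(α_i) = c_i for every i, so c is indeed a codeword.


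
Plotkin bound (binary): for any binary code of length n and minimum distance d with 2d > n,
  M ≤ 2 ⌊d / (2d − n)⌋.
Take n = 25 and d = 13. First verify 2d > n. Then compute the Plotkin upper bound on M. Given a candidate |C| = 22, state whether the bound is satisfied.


Plotkin bound M ≤ 26; given |C| = 22 ≤ bound (satisfied).

Check applicability: 2d = 26, n = 25.
2d − n = 1 > 0, so Plotkin applies.
Compute d/(2d−n) = 13/1 ≈ 13.0000.
⌊d/(2d−n)⌋ = 13.
Plotkin bound: M ≤ 2·13 = 26.
Given |C| = 22, check: satisfied.
This |C| is below the Plotkin bound.


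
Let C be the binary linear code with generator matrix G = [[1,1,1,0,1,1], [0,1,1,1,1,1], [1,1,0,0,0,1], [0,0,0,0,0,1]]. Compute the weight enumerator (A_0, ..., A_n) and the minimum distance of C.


Weight distribution: A_0 = 1, A_1 = 1, A_2 = 4, A_3 = 4, A_4 = 3, A_5 = 3. Minimum distance d = 1.

Enumerate all 2^4 = 16 messages m ∈ F_2^4.
For each, compute codeword c = mG in F_2^6, then tally its weight.
  m = 0000 → c = 000000, weight = 0.
  m = 1000 → c = 111011, weight = 5.
  m = 0100 → c = 011111, weight = 5.
  m = 1100 → c = 100100, weight = 2.
  m = 0010 → c = 110001, weight = 3.
  m = 1010 → c = 001010, weight = 2.
  m = 0110 → c = 101110, weight = 4.
  m = 1110 → c = 010101, weight = 3.
  m = 0001 → c = 000001, weight = 1.
  m = 1001 → c = 111010, weight = 4.
  m = 0101 → c = 011110, weight = 4.
  m = 1101 → c = 100101, weight = 3.
  m = 0011 → c = 110000, weight = 2.
  m = 1011 → c = 001011, weight = 3.
  m = 0111 → c = 101111, weight = 5.
  m = 1111 → c = 010100, weight = 2.
Tally weights:
  weight 0: 1 codewords.
  weight 1: 1 codewords.
  weight 2: 4 codewords.
  weight 3: 4 codewords.
  weight 4: 3 codewords.
  weight 5: 3 codewords.
Minimum distance d = smallest w > 0 with A_w > 0 = 1.
Sanity: Σ A_w = 16 = 2^4 = 16 ✓.


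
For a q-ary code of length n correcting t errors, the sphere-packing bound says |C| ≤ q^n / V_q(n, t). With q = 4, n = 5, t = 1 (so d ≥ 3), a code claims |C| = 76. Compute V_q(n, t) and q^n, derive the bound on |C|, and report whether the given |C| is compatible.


V_q(n, t) = 16, q^n = 1024, Hamming bound = 64, |C| = 76 > bound (violated).

Step 1: Compute V_q(n, t) = Σ_{j=0}^1 C(n, j) (q−1)^j.
  j = 0: C(5,0)·(3)^0 = 1·1 = 1.
  j = 1: C(5,1)·(3)^1 = 5·3 = 15.
  V_q(n, t) = 1 + 15 = 16.
Step 2: q^n = 4^5 = 1024.
Step 3: Hamming bound ⌊q^n / V_q(n,t)⌋ = ⌊1024/16⌋ = 64.
Step 4: Compare |C| = 76 to 64: violated.
The claimed |C| lies above the Hamming bound, so no 4-ary code of length 5 with d ≥ 3 can have 76 codewords.


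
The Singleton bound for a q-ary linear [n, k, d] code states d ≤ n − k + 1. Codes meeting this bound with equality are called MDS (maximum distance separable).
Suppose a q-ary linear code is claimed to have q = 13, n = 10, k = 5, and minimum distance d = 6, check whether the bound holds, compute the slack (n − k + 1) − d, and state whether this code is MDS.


Singleton RHS = n − k + 1 = 6, slack = 0, bound satisfied, MDS.

Singleton bound: d ≤ n − k + 1.
Here n = 10, k = 5, so n − k + 1 = 6.
Given d = 6, check d ≤ 6: YES.
Slack = (n − k + 1) − d = 0.
The code is MDS (slack = 0).
Description: the claimed parameters are [10, 5, 6]_13; such a code would be MDS (meets Singleton bound).


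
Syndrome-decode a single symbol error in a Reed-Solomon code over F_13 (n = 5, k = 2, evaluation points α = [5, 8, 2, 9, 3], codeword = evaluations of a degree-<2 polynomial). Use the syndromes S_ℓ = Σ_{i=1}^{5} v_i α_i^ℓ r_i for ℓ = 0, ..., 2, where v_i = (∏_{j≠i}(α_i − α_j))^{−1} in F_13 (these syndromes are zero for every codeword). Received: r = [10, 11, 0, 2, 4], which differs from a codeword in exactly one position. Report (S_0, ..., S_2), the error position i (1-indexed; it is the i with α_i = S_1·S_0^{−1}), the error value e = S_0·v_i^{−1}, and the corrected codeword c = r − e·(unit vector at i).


S = (9, 6, 4), error at position 1, error magnitude e = 11, c = [12, 11, 0, 2, 4].

Step 1: column multipliers v_i = (∏_{j≠i}(α_i − α_j))^{−1} mod 13.
  i = 1 (α = 5): (5−8)(5−2)(5−9)(5−3) = (−3)·3·(−4)·2 = 72 ≡ 7, so v_1 = 7^{−1} = 2 (mod 13).
  i = 2 (α = 8): (8−5)(8−2)(8−9)(8−3) = 3·6·(−1)·5 = −90 ≡ 1, so v_2 = 1^{−1} = 1 (mod 13).
  i = 3 (α = 2): (2−5)(2−8)(2−9)(2−3) = (−3)·(−6)·(−7)·(−1) = 126 ≡ 9, so v_3 = 9^{−1} = 3 (mod 13).
  i = 4 (α = 9): (9−5)(9−8)(9−2)(9−3) = 4·1·7·6 = 168 ≡ 12, so v_4 = 12^{−1} = 12 (mod 13).
  i = 5 (α = 3): (3−5)(3−8)(3−2)(3−9) = (−2)·(−5)·1·(−6) = −60 ≡ 5, so v_5 = 5^{−1} = 8 (mod 13).
  v = [2, 1, 3, 12, 8].
Step 2: syndromes of r = [10, 11, 0, 2, 4] (all sums mod 13).
  S_0 = Σ v_i r_i = 2·10 + 1·11 + 3·0 + 12·2 + 8·4 = 87 ≡ 9.
  S_1 = Σ v_i α_i r_i = 2·5·10 + 1·8·11 + 3·2·0 + 12·9·2 + 8·3·4 = 500 ≡ 6.
  α_i^2 mod 13 = [12, 12, 4, 3, 9].
  S_2 = Σ v_i α_i^2 r_i = 2·12·10 + 1·12·11 + 3·4·0 + 12·3·2 + 8·9·4 = 732 ≡ 4.
  S = (9, 6, 4) ≠ 0, so r is not a codeword (an error is present).
Step 3: locate the error. For a single error e at position i, S_ℓ = v_i·e·α_i^ℓ, so α_err = S_1/S_0.
  S_0^{−1} = 9^{−1} = 3 (mod 13), so α_err = 6·3 = 18 ≡ 5 = α_1. Error position i = 1.
  Consistency check: S_2/S_1 = 4·11 = 44 ≡ 5 = α_err ✓ (single-error assumption holds).
Step 4: error magnitude e = S_0/v_1 = S_0·∏_{j≠1}(α_1 − α_j) = 9·7 = 63 ≡ 11 (mod 13).
Step 5: correct position 1: c_1 = r_1 − e = 10 − 11 ≡ 12 (mod 13). Hence c = [12, 11, 0, 2, 4].
  Check: interpolating c through the α_i gives m(x) = 5 + 4·x (degree < 2) with m(α_i) = c_i for every i, so c is indeed a codeword.


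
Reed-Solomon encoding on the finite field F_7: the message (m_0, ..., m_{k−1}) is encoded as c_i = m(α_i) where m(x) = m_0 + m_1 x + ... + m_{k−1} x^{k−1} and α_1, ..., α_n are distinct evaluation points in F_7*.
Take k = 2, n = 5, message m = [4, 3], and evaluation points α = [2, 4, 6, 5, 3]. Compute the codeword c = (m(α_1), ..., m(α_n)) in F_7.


c = [3, 2, 1, 5, 6]

Message polynomial: m(x) = 4 + 3·x (mod 7).
For each evaluation point α_i, compute m(α_i) mod 7:
  α_1 = 2: Horner steps 3 → 3, so m(2) = 3.
  α_2 = 4: Horner steps 3 → 2, so m(4) = 2.
  α_3 = 6: Horner steps 3 → 1, so m(6) = 1.
  α_4 = 5: Horner steps 3 → 5, so m(5) = 5.
  α_5 = 3: Horner steps 3 → 6, so m(3) = 6.
Codeword c = [3, 2, 1, 5, 6] ∈ F_7^5.


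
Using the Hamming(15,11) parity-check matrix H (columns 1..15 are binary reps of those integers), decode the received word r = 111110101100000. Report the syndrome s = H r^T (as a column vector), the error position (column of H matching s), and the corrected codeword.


s = (0, 1, 0, 1)^T, error position = 5, corrected codeword c = 111100101100000

Compute s = H r^T mod 2 one row at a time:
  s_1 = 0 + 1 + 1 + 0 + 0 + 0 + 0 + 0 = 2 ≡ 0 (mod 2).
  s_2 = 1 + 1 + 0 + 1 + 0 + 0 + 0 + 0 = 3 ≡ 1 (mod 2).
  s_3 = 1 + 1 + 0 + 1 + 1 + 0 + 0 + 0 = 4 ≡ 0 (mod 2).
  s_4 = 1 + 1 + 1 + 1 + 1 + 0 + 0 + 0 = 5 ≡ 1 (mod 2).
s = (0, 1, 0, 1)^T — this equals column 5 of H (binary 0101), so error is at position 5.
Correct: flip bit 5 of r = 111110101100000 to get c = 111100101100000.


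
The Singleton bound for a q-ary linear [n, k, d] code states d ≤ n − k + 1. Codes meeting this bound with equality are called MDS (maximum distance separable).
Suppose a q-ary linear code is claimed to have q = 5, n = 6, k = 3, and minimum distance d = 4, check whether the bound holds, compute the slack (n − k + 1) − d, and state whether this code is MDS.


Singleton RHS = n − k + 1 = 4, slack = 0, bound satisfied, MDS.

Singleton bound: d ≤ n − k + 1.
Here n = 6, k = 3, so n − k + 1 = 4.
Given d = 4, check d ≤ 4: YES.
Slack = (n − k + 1) − d = 0.
The code is MDS (slack = 0).
Description: the claimed parameters are [6, 3, 4]_5; such a code would be MDS (meets Singleton bound).


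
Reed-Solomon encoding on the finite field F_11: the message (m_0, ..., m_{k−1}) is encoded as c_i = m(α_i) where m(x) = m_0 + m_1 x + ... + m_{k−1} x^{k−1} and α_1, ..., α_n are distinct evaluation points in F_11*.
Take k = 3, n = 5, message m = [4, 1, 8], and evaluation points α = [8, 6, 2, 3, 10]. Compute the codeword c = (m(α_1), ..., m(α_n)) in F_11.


c = [7, 1, 5, 2, 0]

Message polynomial: m(x) = 4 + 1·x + 8·x^2 (mod 11).
For each evaluation point α_i, compute m(α_i) mod 11:
  α_1 = 8: Horner steps 8 → 10 → 7, so m(8) = 7.
  α_2 = 6: Horner steps 8 → 5 → 1, so m(6) = 1.
  α_3 = 2: Horner steps 8 → 6 → 5, so m(2) = 5.
  α_4 = 3: Horner steps 8 → 3 → 2, so m(3) = 2.
  α_5 = 10: Horner steps 8 → 4 → 0, so m(10) = 0.
Codeword c = [7, 1, 5, 2, 0] ∈ F_11^5.


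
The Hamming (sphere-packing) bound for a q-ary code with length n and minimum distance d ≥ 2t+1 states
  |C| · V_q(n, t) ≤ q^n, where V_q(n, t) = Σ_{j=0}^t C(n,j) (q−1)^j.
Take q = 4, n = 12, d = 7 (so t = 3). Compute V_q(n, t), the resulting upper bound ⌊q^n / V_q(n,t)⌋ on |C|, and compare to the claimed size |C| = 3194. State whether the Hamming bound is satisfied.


V_q(n, t) = 6571, q^n = 16777216, Hamming bound = 2553, |C| = 3194 > bound (violated).

Step 1: Compute V_q(n, t) = Σ_{j=0}^3 C(n, j) (q−1)^j.
  j = 0: C(12,0)·(3)^0 = 1·1 = 1.
  j = 1: C(12,1)·(3)^1 = 12·3 = 36.
  j = 2: C(12,2)·(3)^2 = 66·9 = 594.
  j = 3: C(12,3)·(3)^3 = 220·27 = 5940.
  V_q(n, t) = 1 + 36 + 594 + 5940 = 6571.
Step 2: q^n = 4^12 = 16777216.
Step 3: Hamming bound ⌊q^n / V_q(n,t)⌋ = ⌊16777216/6571⌋ = 2553.
Step 4: Compare |C| = 3194 to 2553: violated.
The claimed |C| lies above the Hamming bound, so no 4-ary code of length 12 with d ≥ 7 can have 3194 codewords.


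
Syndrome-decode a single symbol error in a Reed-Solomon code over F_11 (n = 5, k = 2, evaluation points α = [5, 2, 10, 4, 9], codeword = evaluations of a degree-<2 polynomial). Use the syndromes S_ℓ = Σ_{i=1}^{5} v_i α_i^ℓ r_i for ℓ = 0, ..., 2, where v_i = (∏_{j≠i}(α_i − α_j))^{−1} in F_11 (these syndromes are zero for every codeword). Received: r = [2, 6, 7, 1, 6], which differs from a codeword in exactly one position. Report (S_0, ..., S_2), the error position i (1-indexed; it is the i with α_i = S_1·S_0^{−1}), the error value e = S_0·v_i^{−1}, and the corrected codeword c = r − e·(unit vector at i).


S = (3, 6, 1), error at position 2, error magnitude e = 7, c = [2, 10, 7, 1, 6].

Step 1: column multipliers v_i = (∏_{j≠i}(α_i − α_j))^{−1} mod 11.
  i = 1 (α = 5): (5−2)(5−10)(5−4)(5−9) = 3·(−5)·1·(−4) = 60 ≡ 5, so v_1 = 5^{−1} = 9 (mod 11).
  i = 2 (α = 2): (2−5)(2−10)(2−4)(2−9) = (−3)·(−8)·(−2)·(−7) = 336 ≡ 6, so v_2 = 6^{−1} = 2 (mod 11).
  i = 3 (α = 10): (10−5)(10−2)(10−4)(10−9) = 5·8·6·1 = 240 ≡ 9, so v_3 = 9^{−1} = 5 (mod 11).
  i = 4 (α = 4): (4−5)(4−2)(4−10)(4−9) = (−1)·2·(−6)·(−5) = −60 ≡ 6, so v_4 = 6^{−1} = 2 (mod 11).
  i = 5 (α = 9): (9−5)(9−2)(9−10)(9−4) = 4·7·(−1)·5 = −140 ≡ 3, so v_5 = 3^{−1} = 4 (mod 11).
  v = [9, 2, 5, 2, 4].
Step 2: syndromes of r = [2, 6, 7, 1, 6] (all sums mod 11).
  S_0 = Σ v_i r_i = 9·2 + 2·6 + 5·7 + 2·1 + 4·6 = 91 ≡ 3.
  S_1 = Σ v_i α_i r_i = 9·5·2 + 2·2·6 + 5·10·7 + 2·4·1 + 4·9·6 = 688 ≡ 6.
  α_i^2 mod 11 = [3, 4, 1, 5, 4].
  S_2 = Σ v_i α_i^2 r_i = 9·3·2 + 2·4·6 + 5·1·7 + 2·5·1 + 4·4·6 = 243 ≡ 1.
  S = (3, 6, 1) ≠ 0, so r is not a codeword (an error is present).
Step 3: locate the error. For a single error e at position i, S_ℓ = v_i·e·α_i^ℓ, so α_err = S_1/S_0.
  S_0^{−1} = 3^{−1} = 4 (mod 11), so α_err = 6·4 = 24 ≡ 2 = α_2. Error position i = 2.
  Consistency check: S_2/S_1 = 1·2 = 2 ≡ 2 = α_err ✓ (single-error assumption holds).
Step 4: error magnitude e = S_0/v_2 = S_0·∏_{j≠2}(α_2 − α_j) = 3·6 = 18 ≡ 7 (mod 11).
Step 5: correct position 2: c_2 = r_2 − e = 6 − 7 ≡ 10 (mod 11). Hence c = [2, 10, 7, 1, 6].
  Check: interpolating c through the α_i gives m(x) = 8 + 1·x (degree < 2) with m(α_i) = c_i for every i, so c is indeed a codeword.


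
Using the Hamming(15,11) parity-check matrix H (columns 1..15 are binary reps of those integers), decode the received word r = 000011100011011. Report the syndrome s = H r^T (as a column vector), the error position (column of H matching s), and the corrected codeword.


s = (0, 0, 1, 0)^T, error position = 2, corrected codeword c = 010011100011011

Compute s = H r^T mod 2 one row at a time:
  s_1 = 0 + 0 + 0 + 1 + 1 + 0 + 1 + 1 = 4 ≡ 0 (mod 2).
  s_2 = 0 + 1 + 1 + 1 + 1 + 0 + 1 + 1 = 6 ≡ 0 (mod 2).
  s_3 = 0 + 0 + 1 + 1 + 0 + 1 + 1 + 1 = 5 ≡ 1 (mod 2).
  s_4 = 0 + 0 + 1 + 1 + 0 + 1 + 0 + 1 = 4 ≡ 0 (mod 2).
s = (0, 0, 1, 0)^T — this equals column 2 of H (binary 0010), so error is at position 2.
Correct: flip bit 2 of r = 000011100011011 to get c = 010011100011011.


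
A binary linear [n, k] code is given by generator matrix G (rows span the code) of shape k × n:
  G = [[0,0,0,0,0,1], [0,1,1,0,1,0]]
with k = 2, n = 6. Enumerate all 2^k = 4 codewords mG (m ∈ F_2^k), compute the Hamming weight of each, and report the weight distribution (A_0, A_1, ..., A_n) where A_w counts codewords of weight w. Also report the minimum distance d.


Weight distribution: A_0 = 1, A_1 = 1, A_3 = 1, A_4 = 1. Minimum distance d = 1.

Enumerate all 2^2 = 4 messages m ∈ F_2^2.
For each, compute codeword c = mG in F_2^6, then tally its weight.
  m = 00 → c = 000000, weight = 0.
  m = 10 → c = 000001, weight = 1.
  m = 01 → c = 011010, weight = 3.
  m = 11 → c = 011011, weight = 4.
Tally weights:
  weight 0: 1 codewords.
  weight 1: 1 codewords.
  weight 3: 1 codewords.
  weight 4: 1 codewords.
Minimum distance d = smallest w > 0 with A_w > 0 = 1.
Sanity: Σ A_w = 4 = 2^2 = 4 ✓.


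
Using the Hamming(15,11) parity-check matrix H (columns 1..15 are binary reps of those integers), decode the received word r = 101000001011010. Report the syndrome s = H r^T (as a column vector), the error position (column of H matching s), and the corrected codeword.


s = (0, 0, 1, 0)^T, error position = 2, corrected codeword c = 111000001011010

Compute s = H r^T mod 2 one row at a time:
  s_1 = 0 + 1 + 0 + 1 + 1 + 0 + 1 + 0 = 4 ≡ 0 (mod 2).
  s_2 = 0 + 0 + 0 + 0 + 1 + 0 + 1 + 0 = 2 ≡ 0 (mod 2).
  s_3 = 0 + 1 + 0 + 0 + 0 + 1 + 1 + 0 = 3 ≡ 1 (mod 2).
  s_4 = 1 + 1 + 0 + 0 + 1 + 1 + 0 + 0 = 4 ≡ 0 (mod 2).
s = (0, 0, 1, 0)^T — this equals column 2 of H (binary 0010), so error is at position 2.
Correct: flip bit 2 of r = 101000001011010 to get c = 111000001011010.


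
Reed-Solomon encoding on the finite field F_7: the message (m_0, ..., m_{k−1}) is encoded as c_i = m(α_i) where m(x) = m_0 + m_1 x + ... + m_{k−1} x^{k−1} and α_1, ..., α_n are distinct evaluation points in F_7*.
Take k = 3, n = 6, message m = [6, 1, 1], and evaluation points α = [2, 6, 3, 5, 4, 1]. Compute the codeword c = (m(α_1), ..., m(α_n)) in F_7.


c = [5, 6, 4, 1, 5, 1]

Message polynomial: m(x) = 6 + 1·x + 1·x^2 (mod 7).
For each evaluation point α_i, compute m(α_i) mod 7:
  α_1 = 2: Horner steps 1 → 3 → 5, so m(2) = 5.
  α_2 = 6: Horner steps 1 → 0 → 6, so m(6) = 6.
  α_3 = 3: Horner steps 1 → 4 → 4, so m(3) = 4.
  α_4 = 5: Horner steps 1 → 6 → 1, so m(5) = 1.
  α_5 = 4: Horner steps 1 → 5 → 5, so m(4) = 5.
  α_6 = 1: Horner steps 1 → 2 → 1, so m(1) = 1.
Codeword c = [5, 6, 4, 1, 5, 1] ∈ F_7^6.


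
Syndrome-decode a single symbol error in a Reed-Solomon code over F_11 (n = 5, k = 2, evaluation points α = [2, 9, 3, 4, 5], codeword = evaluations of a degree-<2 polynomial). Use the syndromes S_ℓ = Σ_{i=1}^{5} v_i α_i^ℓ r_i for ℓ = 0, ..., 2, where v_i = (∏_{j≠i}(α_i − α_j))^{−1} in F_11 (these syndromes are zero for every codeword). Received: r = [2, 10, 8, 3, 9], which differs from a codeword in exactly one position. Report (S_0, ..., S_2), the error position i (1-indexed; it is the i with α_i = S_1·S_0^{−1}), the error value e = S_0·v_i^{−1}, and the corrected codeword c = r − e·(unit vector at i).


S = (8, 6, 10), error at position 2, error magnitude e = 10, c = [2, 0, 8, 3, 9].

Step 1: column multipliers v_i = (∏_{j≠i}(α_i − α_j))^{−1} mod 11.
  i = 1 (α = 2): (2−9)(2−3)(2−4)(2−5) = (−7)·(−1)·(−2)·(−3) = 42 ≡ 9, so v_1 = 9^{−1} = 5 (mod 11).
  i = 2 (α = 9): (9−2)(9−3)(9−4)(9−5) = 7·6·5·4 = 840 ≡ 4, so v_2 = 4^{−1} = 3 (mod 11).
  i = 3 (α = 3): (3−2)(3−9)(3−4)(3−5) = 1·(−6)·(−1)·(−2) = −12 ≡ 10, so v_3 = 10^{−1} = 10 (mod 11).
  i = 4 (α = 4): (4−2)(4−9)(4−3)(4−5) = 2·(−5)·1·(−1) = 10 ≡ 10, so v_4 = 10^{−1} = 10 (mod 11).
  i = 5 (α = 5): (5−2)(5−9)(5−3)(5−4) = 3·(−4)·2·1 = −24 ≡ 9, so v_5 = 9^{−1} = 5 (mod 11).
  v = [5, 3, 10, 10, 5].
Step 2: syndromes of r = [2, 10, 8, 3, 9] (all sums mod 11).
  S_0 = Σ v_i r_i = 5·2 + 3·10 + 10·8 + 10·3 + 5·9 = 195 ≡ 8.
  S_1 = Σ v_i α_i r_i = 5·2·2 + 3·9·10 + 10·3·8 + 10·4·3 + 5·5·9 = 875 ≡ 6.
  α_i^2 mod 11 = [4, 4, 9, 5, 3].
  S_2 = Σ v_i α_i^2 r_i = 5·4·2 + 3·4·10 + 10·9·8 + 10·5·3 + 5·3·9 = 1165 ≡ 10.
  S = (8, 6, 10) ≠ 0, so r is not a codeword (an error is present).
Step 3: locate the error. For a single error e at position i, S_ℓ = v_i·e·α_i^ℓ, so α_err = S_1/S_0.
  S_0^{−1} = 8^{−1} = 7 (mod 11), so α_err = 6·7 = 42 ≡ 9 = α_2. Error position i = 2.
  Consistency check: S_2/S_1 = 10·2 = 20 ≡ 9 = α_err ✓ (single-error assumption holds).
Step 4: error magnitude e = S_0/v_2 = S_0·∏_{j≠2}(α_2 − α_j) = 8·4 = 32 ≡ 10 (mod 11).
Step 5: correct position 2: c_2 = r_2 − e = 10 − 10 ≡ 0 (mod 11). Hence c = [2, 0, 8, 3, 9].
  Check: interpolating c through the α_i gives m(x) = 1 + 6·x (degree < 2) with m(α_i) = c_i for every i, so c is indeed a codeword.


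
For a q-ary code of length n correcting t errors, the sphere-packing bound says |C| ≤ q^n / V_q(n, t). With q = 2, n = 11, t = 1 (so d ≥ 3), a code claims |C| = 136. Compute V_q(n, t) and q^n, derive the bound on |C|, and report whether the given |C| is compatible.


V_q(n, t) = 12, q^n = 2048, Hamming bound = 170, |C| = 136 ≤ bound (satisfied).

Step 1: Compute V_q(n, t) = Σ_{j=0}^1 C(n, j) (q−1)^j.
  j = 0: C(11,0)·(1)^0 = 1·1 = 1.
  j = 1: C(11,1)·(1)^1 = 11·1 = 11.
  V_q(n, t) = 1 + 11 = 12.
Step 2: q^n = 2^11 = 2048.
Step 3: Hamming bound ⌊q^n / V_q(n,t)⌋ = ⌊2048/12⌋ = 170.
Step 4: Compare |C| = 136 to 170: satisfied.
The claimed |C| lies below the Hamming bound.


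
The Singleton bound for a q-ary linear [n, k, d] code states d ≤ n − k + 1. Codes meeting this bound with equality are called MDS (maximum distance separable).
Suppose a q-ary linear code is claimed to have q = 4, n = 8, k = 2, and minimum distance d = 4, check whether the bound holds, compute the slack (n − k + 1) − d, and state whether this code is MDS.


Singleton RHS = n − k + 1 = 7, slack = 3, bound satisfied, not MDS.

Singleton bound: d ≤ n − k + 1.
Here n = 8, k = 2, so n − k + 1 = 7.
Given d = 4, check d ≤ 7: YES.
Slack = (n − k + 1) − d = 3.
The code is NOT MDS (slack = 3 > 0).
Description: the claimed parameters are [8, 2, 4]_4; such a code would be non-MDS.


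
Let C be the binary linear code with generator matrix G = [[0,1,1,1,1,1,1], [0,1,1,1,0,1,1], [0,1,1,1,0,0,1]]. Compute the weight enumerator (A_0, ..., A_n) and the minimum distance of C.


Weight distribution: A_0 = 1, A_1 = 2, A_2 = 1, A_4 = 1, A_5 = 2, A_6 = 1. Minimum distance d = 1.

Enumerate all 2^3 = 8 messages m ∈ F_2^3.
For each, compute codeword c = mG in F_2^7, then tally its weight.
  m = 000 → c = 0000000, weight = 0.
  m = 100 → c = 0111111, weight = 6.
  m = 010 → c = 0111011, weight = 5.
  m = 110 → c = 0000100, weight = 1.
  m = 001 → c = 0111001, weight = 4.
  m = 101 → c = 0000110, weight = 2.
  m = 011 → c = 0000010, weight = 1.
  m = 111 → c = 0111101, weight = 5.
Tally weights:
  weight 0: 1 codewords.
  weight 1: 2 codewords.
  weight 2: 1 codewords.
  weight 4: 1 codewords.
  weight 5: 2 codewords.
  weight 6: 1 codewords.
Minimum distance d = smallest w > 0 with A_w > 0 = 1.
Sanity: Σ A_w = 8 = 2^3 = 8 ✓.


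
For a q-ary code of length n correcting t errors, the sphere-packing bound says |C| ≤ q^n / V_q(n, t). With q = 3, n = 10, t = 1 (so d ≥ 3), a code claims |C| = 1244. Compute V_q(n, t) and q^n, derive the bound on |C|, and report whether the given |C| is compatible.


V_q(n, t) = 21, q^n = 59049, Hamming bound = 2811, |C| = 1244 ≤ bound (satisfied).

Step 1: Compute V_q(n, t) = Σ_{j=0}^1 C(n, j) (q−1)^j.
  j = 0: C(10,0)·(2)^0 = 1·1 = 1.
  j = 1: C(10,1)·(2)^1 = 10·2 = 20.
  V_q(n, t) = 1 + 20 = 21.
Step 2: q^n = 3^10 = 59049.
Step 3: Hamming bound ⌊q^n / V_q(n,t)⌋ = ⌊59049/21⌋ = 2811.
Step 4: Compare |C| = 1244 to 2811: satisfied.
The claimed |C| lies below the Hamming bound.


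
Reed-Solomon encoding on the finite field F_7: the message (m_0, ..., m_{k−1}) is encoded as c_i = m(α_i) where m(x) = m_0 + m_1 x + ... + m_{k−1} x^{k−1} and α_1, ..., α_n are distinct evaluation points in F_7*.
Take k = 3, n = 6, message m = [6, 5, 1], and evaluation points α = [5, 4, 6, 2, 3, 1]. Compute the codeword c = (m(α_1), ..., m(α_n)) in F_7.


c = [0, 0, 2, 6, 2, 5]

Message polynomial: m(x) = 6 + 5·x + 1·x^2 (mod 7).
For each evaluation point α_i, compute m(α_i) mod 7:
  α_1 = 5: Horner steps 1 → 3 → 0, so m(5) = 0.
  α_2 = 4: Horner steps 1 → 2 → 0, so m(4) = 0.
  α_3 = 6: Horner steps 1 → 4 → 2, so m(6) = 2.
  α_4 = 2: Horner steps 1 → 0 → 6, so m(2) = 6.
  α_5 = 3: Horner steps 1 → 1 → 2, so m(3) = 2.
  α_6 = 1: Horner steps 1 → 6 → 5, so m(1) = 5.
Codeword c = [0, 0, 2, 6, 2, 5] ∈ F_7^6.


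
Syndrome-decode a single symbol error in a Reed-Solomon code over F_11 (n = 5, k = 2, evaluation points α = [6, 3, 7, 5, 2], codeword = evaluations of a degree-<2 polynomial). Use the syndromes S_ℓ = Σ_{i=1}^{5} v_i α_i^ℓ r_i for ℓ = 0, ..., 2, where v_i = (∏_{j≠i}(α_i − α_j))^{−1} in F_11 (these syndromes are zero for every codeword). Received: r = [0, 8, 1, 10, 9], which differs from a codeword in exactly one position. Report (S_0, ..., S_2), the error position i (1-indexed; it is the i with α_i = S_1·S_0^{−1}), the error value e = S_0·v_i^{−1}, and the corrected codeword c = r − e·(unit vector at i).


S = (7, 3, 6), error at position 5, error magnitude e = 2, c = [0, 8, 1, 10, 7].

Step 1: column multipliers v_i = (∏_{j≠i}(α_i − α_j))^{−1} mod 11.
  i = 1 (α = 6): (6−3)(6−7)(6−5)(6−2) = 3·(−1)·1·4 = −12 ≡ 10, so v_1 = 10^{−1} = 10 (mod 11).
  i = 2 (α = 3): (3−6)(3−7)(3−5)(3−2) = (−3)·(−4)·(−2)·1 = −24 ≡ 9, so v_2 = 9^{−1} = 5 (mod 11).
  i = 3 (α = 7): (7−6)(7−3)(7−5)(7−2) = 1·4·2·5 = 40 ≡ 7, so v_3 = 7^{−1} = 8 (mod 11).
  i = 4 (α = 5): (5−6)(5−3)(5−7)(5−2) = (−1)·2·(−2)·3 = 12 ≡ 1, so v_4 = 1^{−1} = 1 (mod 11).
  i = 5 (α = 2): (2−6)(2−3)(2−7)(2−5) = (−4)·(−1)·(−5)·(−3) = 60 ≡ 5, so v_5 = 5^{−1} = 9 (mod 11).
  v = [10, 5, 8, 1, 9].
Step 2: syndromes of r = [0, 8, 1, 10, 9] (all sums mod 11).
  S_0 = Σ v_i r_i = 10·0 + 5·8 + 8·1 + 1·10 + 9·9 = 139 ≡ 7.
  S_1 = Σ v_i α_i r_i = 10·6·0 + 5·3·8 + 8·7·1 + 1·5·10 + 9·2·9 = 388 ≡ 3.
  α_i^2 mod 11 = [3, 9, 5, 3, 4].
  S_2 = Σ v_i α_i^2 r_i = 10·3·0 + 5·9·8 + 8·5·1 + 1·3·10 + 9·4·9 = 754 ≡ 6.
  S = (7, 3, 6) ≠ 0, so r is not a codeword (an error is present).
Step 3: locate the error. For a single error e at position i, S_ℓ = v_i·e·α_i^ℓ, so α_err = S_1/S_0.
  S_0^{−1} = 7^{−1} = 8 (mod 11), so α_err = 3·8 = 24 ≡ 2 = α_5. Error position i = 5.
  Consistency check: S_2/S_1 = 6·4 = 24 ≡ 2 = α_err ✓ (single-error assumption holds).
Step 4: error magnitude e = S_0/v_5 = S_0·∏_{j≠5}(α_5 − α_j) = 7·5 = 35 ≡ 2 (mod 11).
Step 5: correct position 5: c_5 = r_5 − e = 9 − 2 ≡ 7 (mod 11). Hence c = [0, 8, 1, 10, 7].
  Check: interpolating c through the α_i gives m(x) = 5 + 1·x (degree < 2) with m(α_i) = c_i for every i, so c is indeed a codeword.


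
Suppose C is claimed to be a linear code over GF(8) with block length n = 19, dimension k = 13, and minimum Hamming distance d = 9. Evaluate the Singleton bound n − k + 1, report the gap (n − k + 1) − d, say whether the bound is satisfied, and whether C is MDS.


Singleton RHS = n − k + 1 = 7, slack = -2, bound violated (no such code; not MDS).

Singleton bound: d ≤ n − k + 1.
Here n = 19, k = 13, so n − k + 1 = 7.
Given d = 9, check d ≤ 7: NO.
Slack = (n − k + 1) − d = -2.
The slack is negative: d = 9 exceeds n − k + 1 = 7 by 2, so the Singleton bound is violated and no linear [19, 13, 9]_8 code can exist. In particular it is not MDS (MDS requires d = n − k + 1 exactly).
Description: the claimed parameters are [19, 13, 9]_8; such a code would be impossible (violates the Singleton bound).


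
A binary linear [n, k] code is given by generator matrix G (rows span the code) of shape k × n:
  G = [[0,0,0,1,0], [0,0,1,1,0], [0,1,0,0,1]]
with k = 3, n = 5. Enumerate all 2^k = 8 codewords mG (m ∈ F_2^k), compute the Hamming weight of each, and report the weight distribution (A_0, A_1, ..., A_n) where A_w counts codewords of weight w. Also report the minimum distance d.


Weight distribution: A_0 = 1, A_1 = 2, A_2 = 2, A_3 = 2, A_4 = 1. Minimum distance d = 1.

Enumerate all 2^3 = 8 messages m ∈ F_2^3.
For each, compute codeword c = mG in F_2^5, then tally its weight.
  m = 000 → c = 00000, weight = 0.
  m = 100 → c = 00010, weight = 1.
  m = 010 → c = 00110, weight = 2.
  m = 110 → c = 00100, weight = 1.
  m = 001 → c = 01001, weight = 2.
  m = 101 → c = 01011, weight = 3.
  m = 011 → c = 01111, weight = 4.
  m = 111 → c = 01101, weight = 3.
Tally weights:
  weight 0: 1 codewords.
  weight 1: 2 codewords.
  weight 2: 2 codewords.
  weight 3: 2 codewords.
  weight 4: 1 codewords.
Minimum distance d = smallest w > 0 with A_w > 0 = 1.
Sanity: Σ A_w = 8 = 2^3 = 8 ✓.


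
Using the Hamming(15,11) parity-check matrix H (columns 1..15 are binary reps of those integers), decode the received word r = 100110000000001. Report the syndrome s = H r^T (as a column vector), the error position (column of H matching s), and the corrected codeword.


s = (1, 1, 1, 1)^T, error position = 15, corrected codeword c = 100110000000000

Compute s = H r^T mod 2 one row at a time:
  s_1 = 0 + 0 + 0 + 0 + 0 + 0 + 0 + 1 = 1 ≡ 1 (mod 2).
  s_2 = 1 + 1 + 0 + 0 + 0 + 0 + 0 + 1 = 3 ≡ 1 (mod 2).
  s_3 = 0 + 0 + 0 + 0 + 0 + 0 + 0 + 1 = 1 ≡ 1 (mod 2).
  s_4 = 1 + 0 + 1 + 0 + 0 + 0 + 0 + 1 = 3 ≡ 1 (mod 2).
s = (1, 1, 1, 1)^T — this equals column 15 of H (binary 1111), so error is at position 15.
Correct: flip bit 15 of r = 100110000000001 to get c = 100110000000000.
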